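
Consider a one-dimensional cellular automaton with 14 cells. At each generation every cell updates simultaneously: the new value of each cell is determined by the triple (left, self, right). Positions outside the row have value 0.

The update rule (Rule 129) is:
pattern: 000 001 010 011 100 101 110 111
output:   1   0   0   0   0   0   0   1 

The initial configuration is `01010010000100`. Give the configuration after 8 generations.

00000000110001
11111110000100
01111100110001
00111000000100
10010011110001
00000001100100
11111100000001
01111001111100

01111001111100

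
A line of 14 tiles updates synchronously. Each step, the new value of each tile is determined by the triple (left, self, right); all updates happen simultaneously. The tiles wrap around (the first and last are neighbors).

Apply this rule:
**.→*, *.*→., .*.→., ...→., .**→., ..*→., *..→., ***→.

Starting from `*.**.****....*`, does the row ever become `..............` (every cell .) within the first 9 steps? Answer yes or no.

step 1: *..*....*.....
step 2: ..............
all cells are . at step 2

yes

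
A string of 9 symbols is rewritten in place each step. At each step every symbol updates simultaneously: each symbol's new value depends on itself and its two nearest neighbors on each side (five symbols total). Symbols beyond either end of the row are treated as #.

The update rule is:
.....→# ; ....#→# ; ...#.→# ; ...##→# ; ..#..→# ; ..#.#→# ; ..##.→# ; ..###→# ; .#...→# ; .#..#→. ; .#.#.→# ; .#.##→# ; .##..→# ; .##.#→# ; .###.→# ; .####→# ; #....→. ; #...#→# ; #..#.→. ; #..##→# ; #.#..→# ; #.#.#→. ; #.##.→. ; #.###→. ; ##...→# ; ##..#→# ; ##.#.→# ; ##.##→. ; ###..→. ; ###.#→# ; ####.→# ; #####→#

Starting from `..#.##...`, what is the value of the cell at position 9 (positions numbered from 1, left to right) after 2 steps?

#

#.##.####
#..#..###
position 9 holds #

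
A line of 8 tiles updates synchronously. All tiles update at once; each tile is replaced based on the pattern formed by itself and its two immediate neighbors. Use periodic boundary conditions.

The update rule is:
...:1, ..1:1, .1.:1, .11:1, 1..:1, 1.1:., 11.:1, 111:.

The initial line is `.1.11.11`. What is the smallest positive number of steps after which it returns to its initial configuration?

1

.1.11.11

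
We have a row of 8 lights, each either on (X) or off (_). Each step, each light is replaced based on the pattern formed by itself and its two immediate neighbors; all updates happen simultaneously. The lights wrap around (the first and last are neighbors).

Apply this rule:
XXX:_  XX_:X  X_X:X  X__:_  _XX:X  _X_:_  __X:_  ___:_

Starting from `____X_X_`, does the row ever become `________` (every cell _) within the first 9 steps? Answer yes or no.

_____X__
________
all cells are _ at step 2

yes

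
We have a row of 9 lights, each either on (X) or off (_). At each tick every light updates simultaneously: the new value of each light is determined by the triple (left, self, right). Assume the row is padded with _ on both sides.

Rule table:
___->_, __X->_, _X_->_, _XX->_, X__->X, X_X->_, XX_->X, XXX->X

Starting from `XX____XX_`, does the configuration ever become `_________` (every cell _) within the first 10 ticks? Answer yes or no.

yes

_XX____XX
__XX____X
___XX____
____XX___
_____XX__
______XX_
_______XX
________X
_________
all cells are _ at tick 9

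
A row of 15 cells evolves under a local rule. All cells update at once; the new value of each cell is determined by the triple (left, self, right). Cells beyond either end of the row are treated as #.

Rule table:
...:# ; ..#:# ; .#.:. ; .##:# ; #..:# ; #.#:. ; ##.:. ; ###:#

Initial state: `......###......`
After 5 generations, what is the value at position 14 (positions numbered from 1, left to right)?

########.######
#######..######
######.########
#####..########
####.##########
position 14 holds #

#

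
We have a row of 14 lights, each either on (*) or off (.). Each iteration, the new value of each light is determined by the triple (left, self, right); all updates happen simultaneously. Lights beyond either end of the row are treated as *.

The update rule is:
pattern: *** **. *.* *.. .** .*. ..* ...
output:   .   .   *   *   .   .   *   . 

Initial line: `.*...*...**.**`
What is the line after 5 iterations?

*.*.*.*.*..*..
.*.*.*.*.**.**
*.*.*.*.*..*..  (repeats iteration 1; period 2)
iteration 5: *.*.*.*.*..*..

*.*.*.*.*..*..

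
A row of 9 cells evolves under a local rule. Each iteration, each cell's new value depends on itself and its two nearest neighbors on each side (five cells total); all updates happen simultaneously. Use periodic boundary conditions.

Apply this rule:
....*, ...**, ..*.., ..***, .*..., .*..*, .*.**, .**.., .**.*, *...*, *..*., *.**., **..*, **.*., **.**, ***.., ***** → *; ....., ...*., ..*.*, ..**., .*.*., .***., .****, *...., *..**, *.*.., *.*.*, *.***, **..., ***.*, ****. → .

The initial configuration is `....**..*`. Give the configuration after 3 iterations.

.*..*****

iteration 1: *.**.****
iteration 2: .****..*.
iteration 3: .*..*****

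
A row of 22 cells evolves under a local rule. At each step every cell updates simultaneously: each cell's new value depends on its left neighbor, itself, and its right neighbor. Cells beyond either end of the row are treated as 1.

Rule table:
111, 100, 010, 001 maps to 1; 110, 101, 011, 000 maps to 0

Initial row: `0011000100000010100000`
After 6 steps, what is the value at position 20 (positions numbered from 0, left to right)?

0

1100101110000110110001
1011100101001000001010
0001011101111100011010
1011001000111010100010
0000111101010010110110
1001011001011110000000
position 20 holds 0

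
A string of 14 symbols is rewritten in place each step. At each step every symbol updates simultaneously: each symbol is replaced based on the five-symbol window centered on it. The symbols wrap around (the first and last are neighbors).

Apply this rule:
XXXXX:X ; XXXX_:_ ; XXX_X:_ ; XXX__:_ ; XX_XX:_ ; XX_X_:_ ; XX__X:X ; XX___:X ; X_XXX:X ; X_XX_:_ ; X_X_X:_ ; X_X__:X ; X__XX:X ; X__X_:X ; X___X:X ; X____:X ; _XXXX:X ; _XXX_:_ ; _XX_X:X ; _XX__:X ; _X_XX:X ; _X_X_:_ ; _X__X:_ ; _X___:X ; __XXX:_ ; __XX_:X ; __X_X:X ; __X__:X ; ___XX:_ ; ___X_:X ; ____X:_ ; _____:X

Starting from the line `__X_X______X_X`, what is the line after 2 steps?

X_X_XXX____X__

_XX_XXXXX_XX_X
X_X_XXX____X__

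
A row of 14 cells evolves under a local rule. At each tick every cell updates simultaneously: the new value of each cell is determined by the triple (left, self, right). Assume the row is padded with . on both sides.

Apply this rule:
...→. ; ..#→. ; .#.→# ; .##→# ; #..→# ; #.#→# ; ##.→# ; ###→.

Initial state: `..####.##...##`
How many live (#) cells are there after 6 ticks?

7

..#..#####..##
..##.#...##.##
..#####..#####
..#...##.#...#
..##..#####..#
..###.#...##.#
count of #: 7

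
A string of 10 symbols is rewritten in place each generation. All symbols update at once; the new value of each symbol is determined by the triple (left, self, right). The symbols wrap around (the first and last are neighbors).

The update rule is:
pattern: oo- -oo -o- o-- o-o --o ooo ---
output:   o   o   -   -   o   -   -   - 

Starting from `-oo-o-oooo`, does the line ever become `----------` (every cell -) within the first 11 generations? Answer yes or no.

yes

oooo-oo--o
---oooo--o
---o--o---
----------
all cells are - at generation 4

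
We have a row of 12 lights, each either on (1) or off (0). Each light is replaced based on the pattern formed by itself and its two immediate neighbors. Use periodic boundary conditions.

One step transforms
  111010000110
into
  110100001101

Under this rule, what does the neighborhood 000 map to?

At position 6 the neighborhood is 000; the next row has 0 there.

0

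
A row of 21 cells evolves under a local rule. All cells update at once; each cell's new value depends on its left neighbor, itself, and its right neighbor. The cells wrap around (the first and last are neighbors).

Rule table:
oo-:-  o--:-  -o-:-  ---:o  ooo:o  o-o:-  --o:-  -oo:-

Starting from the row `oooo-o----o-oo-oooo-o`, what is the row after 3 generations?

generation 1: ooo----oo-------oo---
generation 2: -o--oo----ooooo----o-
generation 3: -------oo--ooo--oo---

-------oo--ooo--oo---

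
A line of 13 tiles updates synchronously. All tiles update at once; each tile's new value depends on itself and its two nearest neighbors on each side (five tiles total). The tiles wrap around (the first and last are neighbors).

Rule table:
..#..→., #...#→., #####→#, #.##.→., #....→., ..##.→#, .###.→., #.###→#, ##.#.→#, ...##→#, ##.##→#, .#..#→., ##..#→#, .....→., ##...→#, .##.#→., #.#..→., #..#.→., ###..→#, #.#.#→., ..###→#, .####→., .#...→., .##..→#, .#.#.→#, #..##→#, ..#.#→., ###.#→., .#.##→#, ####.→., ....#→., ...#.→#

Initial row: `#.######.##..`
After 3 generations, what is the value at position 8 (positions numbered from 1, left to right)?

.##.##..#.##.
##.#.##..#.##
..#.#.##..##.
position 8 holds #

#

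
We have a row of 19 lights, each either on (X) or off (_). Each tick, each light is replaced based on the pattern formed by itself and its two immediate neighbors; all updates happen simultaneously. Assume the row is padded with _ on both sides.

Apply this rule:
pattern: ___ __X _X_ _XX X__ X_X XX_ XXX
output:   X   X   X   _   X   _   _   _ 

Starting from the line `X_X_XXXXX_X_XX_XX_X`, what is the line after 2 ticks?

tick 1: X_X_______X_______X
tick 2: X_XXXXXXXXXXXXXXXXX

X_XXXXXXXXXXXXXXXXX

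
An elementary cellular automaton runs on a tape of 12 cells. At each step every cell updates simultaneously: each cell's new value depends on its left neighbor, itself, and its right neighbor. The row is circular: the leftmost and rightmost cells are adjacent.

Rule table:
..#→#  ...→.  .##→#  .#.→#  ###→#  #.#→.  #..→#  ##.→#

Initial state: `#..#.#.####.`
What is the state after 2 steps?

####.#.####.
####.#.####.

####.#.####.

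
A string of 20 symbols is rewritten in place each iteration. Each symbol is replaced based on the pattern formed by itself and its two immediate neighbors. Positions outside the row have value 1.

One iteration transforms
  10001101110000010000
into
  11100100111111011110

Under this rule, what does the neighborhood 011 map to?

0

At position 4 the neighborhood is 011; the next row has 0 there.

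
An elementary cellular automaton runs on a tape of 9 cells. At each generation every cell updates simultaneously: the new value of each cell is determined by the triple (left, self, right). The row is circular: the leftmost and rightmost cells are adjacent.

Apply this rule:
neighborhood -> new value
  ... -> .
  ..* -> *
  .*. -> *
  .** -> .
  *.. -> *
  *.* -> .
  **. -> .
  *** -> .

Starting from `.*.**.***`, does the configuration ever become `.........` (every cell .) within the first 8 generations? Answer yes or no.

no

generation 1: .*.......
generation 2: ***......
generation 3: ...*....*
generation 4: *.***..**
generation 5: .....**..
generation 6: ....*..*.
generation 7: ...******
generation 8: *.*......
generation 8 is *.*......, still not uniform .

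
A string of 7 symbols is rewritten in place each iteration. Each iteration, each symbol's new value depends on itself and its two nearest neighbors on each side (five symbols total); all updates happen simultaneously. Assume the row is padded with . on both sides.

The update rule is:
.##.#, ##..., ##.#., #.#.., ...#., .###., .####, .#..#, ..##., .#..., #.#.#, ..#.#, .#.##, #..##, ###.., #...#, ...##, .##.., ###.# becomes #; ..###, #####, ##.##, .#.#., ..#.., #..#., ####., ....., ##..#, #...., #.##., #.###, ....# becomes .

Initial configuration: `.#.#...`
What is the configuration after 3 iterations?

##.####

##.##..
##..##.
##.####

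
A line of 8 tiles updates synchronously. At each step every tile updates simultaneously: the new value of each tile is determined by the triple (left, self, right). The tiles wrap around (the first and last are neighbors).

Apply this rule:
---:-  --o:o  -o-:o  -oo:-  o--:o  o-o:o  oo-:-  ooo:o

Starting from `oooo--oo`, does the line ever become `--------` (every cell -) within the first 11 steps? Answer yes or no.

ooo-oo-o
oo-o--o-
--oooooo
oo-oooo-
--o-oo-o
oooo--oo  (repeats step 0; period 6)
step 11: --o-oo-o
step 11 is --o-oo-o, still not uniform -

no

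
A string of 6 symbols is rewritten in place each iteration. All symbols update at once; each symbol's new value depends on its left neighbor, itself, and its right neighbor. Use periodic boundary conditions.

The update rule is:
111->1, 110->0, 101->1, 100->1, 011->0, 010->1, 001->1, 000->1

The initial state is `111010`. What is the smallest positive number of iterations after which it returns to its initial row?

2

010111
111010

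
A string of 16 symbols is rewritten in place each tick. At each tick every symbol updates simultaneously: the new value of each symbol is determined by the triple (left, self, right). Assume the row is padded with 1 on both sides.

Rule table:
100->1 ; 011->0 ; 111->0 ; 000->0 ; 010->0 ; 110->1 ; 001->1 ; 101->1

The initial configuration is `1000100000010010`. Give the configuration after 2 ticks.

1101010000101101
0110101001010110

0110101001010110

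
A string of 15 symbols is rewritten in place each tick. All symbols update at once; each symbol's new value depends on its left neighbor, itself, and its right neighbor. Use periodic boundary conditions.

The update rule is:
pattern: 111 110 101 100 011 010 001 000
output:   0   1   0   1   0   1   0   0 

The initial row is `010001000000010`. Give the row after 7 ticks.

000110011001100

tick 1: 011001100000011
tick 2: 001100110000001
tick 3: 100110011000001
tick 4: 110011001100000
tick 5: 011001100110000
tick 6: 001100110011000
tick 7: 000110011001100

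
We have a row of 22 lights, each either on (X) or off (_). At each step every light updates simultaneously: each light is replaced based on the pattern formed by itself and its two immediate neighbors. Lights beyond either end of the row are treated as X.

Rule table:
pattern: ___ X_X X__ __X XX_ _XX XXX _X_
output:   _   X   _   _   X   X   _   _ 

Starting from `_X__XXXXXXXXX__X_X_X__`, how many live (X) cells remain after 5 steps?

1

X___X_______X___X_X___
X________________X____
X_____________________
X_____________________  (fixed point — unchanged through step 5)
count of X: 1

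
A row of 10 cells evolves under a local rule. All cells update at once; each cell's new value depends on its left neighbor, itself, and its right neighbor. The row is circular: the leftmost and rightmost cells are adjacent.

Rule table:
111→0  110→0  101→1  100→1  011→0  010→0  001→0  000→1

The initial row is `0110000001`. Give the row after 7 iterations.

1001111100
0100000010
0011111001
1000000100
0111110010
0000001001
1111100100

1111100100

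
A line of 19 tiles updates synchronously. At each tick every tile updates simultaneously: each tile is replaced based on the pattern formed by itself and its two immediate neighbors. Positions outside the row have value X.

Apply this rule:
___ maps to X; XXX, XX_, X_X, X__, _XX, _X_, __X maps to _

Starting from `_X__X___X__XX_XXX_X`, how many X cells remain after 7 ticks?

1

tick 1: ______X____________
tick 2: _XXXX___XXXXXXXXXX_
tick 3: ______X____________  (repeats tick 1; period 2)
tick 7: ______X____________
count of X: 1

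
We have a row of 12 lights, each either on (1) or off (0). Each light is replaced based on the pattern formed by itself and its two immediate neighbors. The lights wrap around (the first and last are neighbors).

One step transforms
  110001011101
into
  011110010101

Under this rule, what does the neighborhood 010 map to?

0

At position 5 the neighborhood is 010; the next row has 0 there.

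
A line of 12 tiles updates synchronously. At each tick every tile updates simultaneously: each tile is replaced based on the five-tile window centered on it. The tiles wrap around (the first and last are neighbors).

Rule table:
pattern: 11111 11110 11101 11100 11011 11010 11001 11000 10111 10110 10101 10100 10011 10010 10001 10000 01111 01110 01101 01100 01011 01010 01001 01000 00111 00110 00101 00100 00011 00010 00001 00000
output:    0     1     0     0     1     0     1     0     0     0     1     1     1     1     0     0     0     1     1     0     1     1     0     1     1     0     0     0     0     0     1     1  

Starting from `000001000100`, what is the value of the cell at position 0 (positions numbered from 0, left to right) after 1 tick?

111100100010
position 0 holds 1

1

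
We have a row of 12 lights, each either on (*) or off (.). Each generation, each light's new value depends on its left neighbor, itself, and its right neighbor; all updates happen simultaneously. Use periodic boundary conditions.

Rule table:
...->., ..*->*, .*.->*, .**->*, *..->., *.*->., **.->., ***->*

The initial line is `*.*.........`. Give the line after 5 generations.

generation 1: *.*........*
generation 2: ..*.......**
generation 3: .**......**.
generation 4: **......**..
generation 5: *......**..*

*......**..*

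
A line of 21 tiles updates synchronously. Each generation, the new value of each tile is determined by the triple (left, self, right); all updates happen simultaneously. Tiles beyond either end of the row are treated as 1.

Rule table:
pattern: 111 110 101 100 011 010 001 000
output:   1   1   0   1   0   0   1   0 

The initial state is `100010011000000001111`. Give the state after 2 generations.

110000100110000100011

110101101100000010111
110000100110000100011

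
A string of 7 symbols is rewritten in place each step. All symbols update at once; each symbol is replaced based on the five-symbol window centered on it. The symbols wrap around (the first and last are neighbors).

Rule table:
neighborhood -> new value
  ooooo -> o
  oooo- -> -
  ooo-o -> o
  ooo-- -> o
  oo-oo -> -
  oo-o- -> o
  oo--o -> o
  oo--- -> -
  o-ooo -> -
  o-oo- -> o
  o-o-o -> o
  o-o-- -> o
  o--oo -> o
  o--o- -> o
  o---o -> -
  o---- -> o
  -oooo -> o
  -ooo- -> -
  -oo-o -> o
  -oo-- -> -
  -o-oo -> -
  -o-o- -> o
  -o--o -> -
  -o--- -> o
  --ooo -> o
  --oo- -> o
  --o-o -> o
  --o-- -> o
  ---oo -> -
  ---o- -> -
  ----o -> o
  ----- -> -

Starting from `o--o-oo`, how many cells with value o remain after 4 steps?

oooo---
oo-o---
ooooo--
ooo-ooo
count of o: 6

6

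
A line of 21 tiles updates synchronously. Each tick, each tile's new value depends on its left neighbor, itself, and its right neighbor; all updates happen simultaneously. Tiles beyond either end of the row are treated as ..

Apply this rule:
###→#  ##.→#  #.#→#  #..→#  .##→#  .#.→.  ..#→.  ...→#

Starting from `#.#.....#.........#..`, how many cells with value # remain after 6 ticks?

20

.#.####..########..##
..######.#########.##
#.###################
.####################
.####################  (fixed point — unchanged through tick 6)
count of #: 20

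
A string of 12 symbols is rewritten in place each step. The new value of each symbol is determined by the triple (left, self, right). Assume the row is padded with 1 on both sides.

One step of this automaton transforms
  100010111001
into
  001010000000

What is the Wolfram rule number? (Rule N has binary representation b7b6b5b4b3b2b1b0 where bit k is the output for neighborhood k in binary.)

position 7: 111 → 0  (bit 7 = 0)
position 0: 110 → 0  (bit 6 = 0)
position 5: 101 → 0  (bit 5 = 0)
position 1: 100 → 0  (bit 4 = 0)
position 6: 011 → 0  (bit 3 = 0)
position 4: 010 → 1  (bit 2 = 1)
position 3: 001 → 0  (bit 1 = 0)
position 2: 000 → 1  (bit 0 = 1)
bits b7..b0 = 00000101 = 5

5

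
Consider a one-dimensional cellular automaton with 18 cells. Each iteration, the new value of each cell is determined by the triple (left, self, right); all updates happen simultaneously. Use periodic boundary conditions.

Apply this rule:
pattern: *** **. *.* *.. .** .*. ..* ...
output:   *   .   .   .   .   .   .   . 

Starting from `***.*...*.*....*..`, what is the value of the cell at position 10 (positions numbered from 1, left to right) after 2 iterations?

.*................
..................
position 10 holds .

.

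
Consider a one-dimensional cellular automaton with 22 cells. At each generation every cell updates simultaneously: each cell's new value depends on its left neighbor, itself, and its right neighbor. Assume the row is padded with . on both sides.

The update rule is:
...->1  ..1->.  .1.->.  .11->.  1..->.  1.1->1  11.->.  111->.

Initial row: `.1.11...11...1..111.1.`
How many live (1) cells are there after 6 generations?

10

generation 1: ..1...1....1.......1..
generation 2: 1...1...11...11111...1
generation 3: ..1...1....1.......1..  (repeats generation 1; period 2)
generation 6: 1...1...11...11111...1
count of 1: 10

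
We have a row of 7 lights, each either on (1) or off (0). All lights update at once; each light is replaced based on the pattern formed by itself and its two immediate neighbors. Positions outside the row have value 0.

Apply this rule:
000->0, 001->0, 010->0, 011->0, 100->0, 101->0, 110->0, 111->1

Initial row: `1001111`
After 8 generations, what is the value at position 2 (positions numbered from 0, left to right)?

0

0000110
0000000
0000000  (fixed point — unchanged through generation 8)
position 2 holds 0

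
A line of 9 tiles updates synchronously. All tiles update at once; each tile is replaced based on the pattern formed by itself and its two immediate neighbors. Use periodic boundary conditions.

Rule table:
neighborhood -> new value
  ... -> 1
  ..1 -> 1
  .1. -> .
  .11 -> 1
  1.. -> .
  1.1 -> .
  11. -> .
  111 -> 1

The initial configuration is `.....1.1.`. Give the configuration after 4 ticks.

11111....
1111..111
111..1111
11..11111

11..11111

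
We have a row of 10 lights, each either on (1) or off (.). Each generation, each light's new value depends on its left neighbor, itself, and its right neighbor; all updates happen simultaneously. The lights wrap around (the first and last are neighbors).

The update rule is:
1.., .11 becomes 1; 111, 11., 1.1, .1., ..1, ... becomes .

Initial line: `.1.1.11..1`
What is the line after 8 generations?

....1.....

.....1.1..
........1.
.........1
1.........
.1........
..1.......
...1......
....1.....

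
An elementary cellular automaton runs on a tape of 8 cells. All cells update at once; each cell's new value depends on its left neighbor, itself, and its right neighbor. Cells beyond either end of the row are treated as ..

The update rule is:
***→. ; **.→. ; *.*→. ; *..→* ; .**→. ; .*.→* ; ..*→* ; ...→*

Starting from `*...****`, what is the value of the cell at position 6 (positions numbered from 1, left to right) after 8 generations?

****....
....****
****....  (repeats generation 1; period 2)
generation 8: ....****
position 6 holds *

*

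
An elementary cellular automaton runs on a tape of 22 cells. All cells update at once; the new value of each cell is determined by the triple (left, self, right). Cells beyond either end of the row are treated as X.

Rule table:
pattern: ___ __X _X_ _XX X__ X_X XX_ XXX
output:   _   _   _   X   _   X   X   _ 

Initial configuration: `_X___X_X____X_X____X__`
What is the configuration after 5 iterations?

X_____________________

iteration 1: X_____X______X________
iteration 2: X_____________________
iteration 3: X_____________________  (fixed point — unchanged through iteration 5)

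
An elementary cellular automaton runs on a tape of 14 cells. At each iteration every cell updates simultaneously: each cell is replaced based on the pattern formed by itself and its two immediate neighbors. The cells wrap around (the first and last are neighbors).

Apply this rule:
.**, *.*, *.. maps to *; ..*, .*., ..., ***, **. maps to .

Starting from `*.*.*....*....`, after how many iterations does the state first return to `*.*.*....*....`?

.*.*.*....*...
..*.*.*....*..
...*.*.*....*.
....*.*.*....*
*....*.*.*....
.*....*.*.*...
..*....*.*.*..
...*....*.*.*.
....*....*.*.*
*....*....*.*.
.*....*....*.*
*.*....*....*.
.*.*....*....*
*.*.*....*....

14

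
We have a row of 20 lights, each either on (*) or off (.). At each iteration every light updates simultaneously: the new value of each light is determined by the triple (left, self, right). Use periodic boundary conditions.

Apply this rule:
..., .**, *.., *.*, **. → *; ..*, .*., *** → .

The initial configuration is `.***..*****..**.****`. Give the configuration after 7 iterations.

iteration 1: **.**.*...**.****..*
iteration 2: .*****.**.****..**.*
iteration 3: **...******..**.***.
iteration 4: ****.*....**.****.**
iteration 5: ...**.***.****..***.
iteration 6: **.****.***..**.*.**
iteration 7: .***..***.**.***.**.

.***..***.**.***.**.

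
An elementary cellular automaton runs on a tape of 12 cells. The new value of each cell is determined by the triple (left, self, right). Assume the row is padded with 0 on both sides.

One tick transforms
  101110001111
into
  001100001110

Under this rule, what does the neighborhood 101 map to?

0

At position 1 the neighborhood is 101; the next row has 0 there.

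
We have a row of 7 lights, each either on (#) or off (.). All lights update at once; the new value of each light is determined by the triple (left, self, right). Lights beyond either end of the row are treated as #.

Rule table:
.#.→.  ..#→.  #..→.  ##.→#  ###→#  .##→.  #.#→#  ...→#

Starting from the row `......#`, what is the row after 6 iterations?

####.#.

.####..
#.###..
##.##..
###.#..
####...
####.#.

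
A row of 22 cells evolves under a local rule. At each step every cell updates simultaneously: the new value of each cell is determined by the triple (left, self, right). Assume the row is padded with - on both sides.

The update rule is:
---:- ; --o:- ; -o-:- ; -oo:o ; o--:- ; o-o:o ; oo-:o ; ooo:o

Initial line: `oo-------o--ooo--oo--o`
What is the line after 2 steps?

step 1: oo----------ooo--oo---
step 2: oo----------ooo--oo---

oo----------ooo--oo---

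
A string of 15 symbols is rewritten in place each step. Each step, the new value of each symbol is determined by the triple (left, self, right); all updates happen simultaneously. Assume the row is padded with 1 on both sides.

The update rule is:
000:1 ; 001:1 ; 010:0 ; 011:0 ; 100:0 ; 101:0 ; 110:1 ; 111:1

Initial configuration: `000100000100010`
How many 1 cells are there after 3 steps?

011001111001100
001010111010101
010000011000000
count of 1: 3

3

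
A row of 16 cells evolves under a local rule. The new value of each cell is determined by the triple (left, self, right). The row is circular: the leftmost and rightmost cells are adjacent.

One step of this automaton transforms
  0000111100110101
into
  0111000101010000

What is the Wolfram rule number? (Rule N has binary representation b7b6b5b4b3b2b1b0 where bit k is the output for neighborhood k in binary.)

position 5: 111 → 0  (bit 7 = 0)
position 7: 110 → 1  (bit 6 = 1)
position 12: 101 → 0  (bit 5 = 0)
position 0: 100 → 0  (bit 4 = 0)
position 4: 011 → 0  (bit 3 = 0)
position 13: 010 → 0  (bit 2 = 0)
position 3: 001 → 1  (bit 1 = 1)
position 1: 000 → 1  (bit 0 = 1)
bits b7..b0 = 01000011 = 67

67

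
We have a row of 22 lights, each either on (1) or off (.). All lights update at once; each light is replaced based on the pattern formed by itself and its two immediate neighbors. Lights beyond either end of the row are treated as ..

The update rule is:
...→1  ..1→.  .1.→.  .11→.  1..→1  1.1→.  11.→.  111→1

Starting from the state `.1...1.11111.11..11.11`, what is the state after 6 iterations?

..1..1.1....1.1..11111

iteration 1: ..11....111....1......
iteration 2: 1...111..1.111..111111
iteration 3: .11..1.1....1.1..1111.
iteration 4: ...1....111....1..11.1
iteration 5: 11..111..1.111..1.....
iteration 6: ..1..1.1....1.1..11111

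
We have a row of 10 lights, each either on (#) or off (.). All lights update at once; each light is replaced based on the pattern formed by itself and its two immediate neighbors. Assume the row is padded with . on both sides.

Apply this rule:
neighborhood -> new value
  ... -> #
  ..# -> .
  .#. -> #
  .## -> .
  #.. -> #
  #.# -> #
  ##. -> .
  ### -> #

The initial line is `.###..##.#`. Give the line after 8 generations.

..#.#...##
#.#####...
##.###.###
..#.#.#.#.
#.########
##.######.
..#.####.#
#.##.##.##

#.##.##.##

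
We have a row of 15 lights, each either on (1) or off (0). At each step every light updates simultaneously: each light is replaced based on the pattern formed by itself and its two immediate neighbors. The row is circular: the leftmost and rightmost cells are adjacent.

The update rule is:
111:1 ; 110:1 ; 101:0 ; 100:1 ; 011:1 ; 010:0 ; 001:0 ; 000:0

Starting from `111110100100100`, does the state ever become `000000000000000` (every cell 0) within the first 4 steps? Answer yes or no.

no

step 1: 111110010010010
step 2: 111111001001000
step 3: 111111100100100
step 4: 111111110010010
step 4 is 111111110010010, still not uniform 0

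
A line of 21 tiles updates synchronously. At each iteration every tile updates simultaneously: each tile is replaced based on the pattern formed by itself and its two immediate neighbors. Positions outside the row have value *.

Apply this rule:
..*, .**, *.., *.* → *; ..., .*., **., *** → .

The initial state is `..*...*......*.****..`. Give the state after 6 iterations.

..*.*.**.**.*.**.**.*

**.*.*.*....*.**...**
..*.*.*.*..*.**.*.**.
**.*.*.*.**.**.*.**.*
..*.*.*.**.**.*.**.**
**.*.*.**.**.*.**.**.
..*.*.**.**.*.**.**.*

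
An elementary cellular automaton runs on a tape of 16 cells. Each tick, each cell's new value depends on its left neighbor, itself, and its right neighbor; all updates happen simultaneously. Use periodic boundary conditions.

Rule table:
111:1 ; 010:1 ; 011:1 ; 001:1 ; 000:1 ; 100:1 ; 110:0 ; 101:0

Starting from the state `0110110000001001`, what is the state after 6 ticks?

1011111111100111

0100101111111111
0111101111111110
1111001111111101
1110111111111001
1100111111110111
1011111111100111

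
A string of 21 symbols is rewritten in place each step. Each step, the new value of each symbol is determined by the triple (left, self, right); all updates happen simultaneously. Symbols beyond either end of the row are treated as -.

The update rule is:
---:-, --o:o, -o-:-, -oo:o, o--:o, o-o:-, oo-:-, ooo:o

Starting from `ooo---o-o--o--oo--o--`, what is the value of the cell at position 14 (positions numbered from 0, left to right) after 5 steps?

-

oo-o-o---oo-ooo-oo-o-
o-----o-oo--oo--o---o
-o---o--o-ooo-oo-o-o-
o-o-o-oo--oo--o-----o
------o-ooo-oo-o---o-
position 14 holds -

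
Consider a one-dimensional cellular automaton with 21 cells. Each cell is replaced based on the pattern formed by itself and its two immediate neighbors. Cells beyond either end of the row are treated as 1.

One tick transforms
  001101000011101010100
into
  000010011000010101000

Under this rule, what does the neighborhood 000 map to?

1

At position 7 the neighborhood is 000; the next row has 1 there.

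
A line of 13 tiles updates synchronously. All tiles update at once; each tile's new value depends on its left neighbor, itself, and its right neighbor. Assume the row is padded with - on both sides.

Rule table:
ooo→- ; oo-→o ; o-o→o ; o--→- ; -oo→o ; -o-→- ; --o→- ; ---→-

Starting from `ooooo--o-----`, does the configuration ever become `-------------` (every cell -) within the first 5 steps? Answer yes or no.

yes

o---o--------
-------------
all cells are - at step 2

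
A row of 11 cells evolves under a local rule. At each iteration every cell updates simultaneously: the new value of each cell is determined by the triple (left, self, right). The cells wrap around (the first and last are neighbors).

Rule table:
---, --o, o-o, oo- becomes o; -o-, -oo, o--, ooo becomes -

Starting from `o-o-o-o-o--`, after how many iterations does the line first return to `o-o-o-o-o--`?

11

iteration 1: -o-o-o-o--o
iteration 2: o-o-o-o--o-
iteration 3: -o-o-o--o-o
iteration 4: o-o-o--o-o-
iteration 5: -o-o--o-o-o
iteration 6: o-o--o-o-o-
iteration 7: -o--o-o-o-o
iteration 8: o--o-o-o-o-
iteration 9: --o-o-o-o-o
iteration 10: -o-o-o-o-o-
iteration 11: o-o-o-o-o--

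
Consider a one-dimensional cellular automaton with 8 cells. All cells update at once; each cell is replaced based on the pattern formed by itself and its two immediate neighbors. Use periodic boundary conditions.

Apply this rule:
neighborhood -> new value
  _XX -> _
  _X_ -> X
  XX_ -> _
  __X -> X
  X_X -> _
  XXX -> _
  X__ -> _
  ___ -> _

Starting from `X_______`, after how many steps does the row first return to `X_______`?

step 1: X______X
step 2: ______X_
step 3: _____XX_
step 4: ____X___
step 5: ___XX___
step 6: __X_____
step 7: _XX_____
step 8: X_______

8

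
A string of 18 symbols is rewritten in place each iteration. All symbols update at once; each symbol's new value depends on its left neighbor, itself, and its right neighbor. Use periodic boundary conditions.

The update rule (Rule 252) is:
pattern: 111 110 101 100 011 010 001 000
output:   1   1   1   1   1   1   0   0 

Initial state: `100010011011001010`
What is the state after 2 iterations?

111011111111111111

iteration 1: 110011011111101111
iteration 2: 111011111111111111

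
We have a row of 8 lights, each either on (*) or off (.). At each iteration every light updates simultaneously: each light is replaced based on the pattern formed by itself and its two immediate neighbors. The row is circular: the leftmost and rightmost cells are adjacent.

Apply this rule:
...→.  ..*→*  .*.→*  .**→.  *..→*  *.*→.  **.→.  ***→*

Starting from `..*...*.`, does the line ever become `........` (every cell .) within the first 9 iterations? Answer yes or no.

no

iteration 1: .***.***
iteration 2: ..*...*.  (repeats iteration 0; period 2)
iteration 9: .***.***
iteration 9 is .***.***, still not uniform .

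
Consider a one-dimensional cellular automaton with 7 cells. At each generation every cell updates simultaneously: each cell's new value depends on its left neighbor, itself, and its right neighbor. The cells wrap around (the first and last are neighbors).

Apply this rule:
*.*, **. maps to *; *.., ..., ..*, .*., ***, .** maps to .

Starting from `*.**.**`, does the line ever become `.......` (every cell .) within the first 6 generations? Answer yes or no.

yes

**.**..
.**.*..
..**...
...*...
.......
all cells are . at generation 5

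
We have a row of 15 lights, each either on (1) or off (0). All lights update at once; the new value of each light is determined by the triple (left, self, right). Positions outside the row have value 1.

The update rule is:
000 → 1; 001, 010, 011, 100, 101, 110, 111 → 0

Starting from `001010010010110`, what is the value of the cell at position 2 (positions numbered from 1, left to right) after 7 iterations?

000000000000000
011111111111110
000000000000000  (repeats iteration 1; period 2)
iteration 7: 000000000000000
position 2 holds 0

0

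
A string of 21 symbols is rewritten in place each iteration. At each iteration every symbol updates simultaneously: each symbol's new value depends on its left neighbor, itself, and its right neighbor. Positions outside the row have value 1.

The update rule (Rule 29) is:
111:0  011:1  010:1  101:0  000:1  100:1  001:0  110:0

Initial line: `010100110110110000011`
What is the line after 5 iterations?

010110100100101111010

iteration 1: 010110100100101111010
iteration 2: 010100110110101000010
iteration 3: 010110100100101111010  (repeats iteration 1; period 2)
iteration 5: 010110100100101111010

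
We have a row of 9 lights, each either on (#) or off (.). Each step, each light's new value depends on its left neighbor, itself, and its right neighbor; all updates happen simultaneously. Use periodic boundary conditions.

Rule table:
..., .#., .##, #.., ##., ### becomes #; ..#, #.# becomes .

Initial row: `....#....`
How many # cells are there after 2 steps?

###.#####
###.#####
count of #: 8

8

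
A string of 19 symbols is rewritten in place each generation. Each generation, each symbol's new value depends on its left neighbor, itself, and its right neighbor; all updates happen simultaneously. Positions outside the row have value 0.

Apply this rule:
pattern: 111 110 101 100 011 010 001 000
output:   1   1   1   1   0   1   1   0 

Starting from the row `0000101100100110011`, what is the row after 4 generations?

1011101110111111011

0001110111111011101
0010111011111101111
0111011101111110111
1011101110111111011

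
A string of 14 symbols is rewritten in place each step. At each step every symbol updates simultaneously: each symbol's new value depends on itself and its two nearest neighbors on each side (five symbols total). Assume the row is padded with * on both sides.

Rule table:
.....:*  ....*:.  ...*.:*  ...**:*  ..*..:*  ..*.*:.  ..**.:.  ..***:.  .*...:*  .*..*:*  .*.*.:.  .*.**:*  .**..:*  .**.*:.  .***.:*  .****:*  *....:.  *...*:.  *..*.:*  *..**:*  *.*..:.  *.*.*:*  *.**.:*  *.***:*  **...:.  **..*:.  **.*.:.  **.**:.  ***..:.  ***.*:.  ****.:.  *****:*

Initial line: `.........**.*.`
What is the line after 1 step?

..*****.*...**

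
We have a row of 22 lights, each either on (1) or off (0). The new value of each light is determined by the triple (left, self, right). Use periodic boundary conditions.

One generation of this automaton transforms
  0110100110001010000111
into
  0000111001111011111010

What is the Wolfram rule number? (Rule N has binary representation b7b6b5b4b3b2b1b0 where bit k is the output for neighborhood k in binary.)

151

position 20: 111 → 1  (bit 7 = 1)
position 2: 110 → 0  (bit 6 = 0)
position 0: 101 → 0  (bit 5 = 0)
position 5: 100 → 1  (bit 4 = 1)
position 1: 011 → 0  (bit 3 = 0)
position 4: 010 → 1  (bit 2 = 1)
position 6: 001 → 1  (bit 1 = 1)
position 10: 000 → 1  (bit 0 = 1)
bits b7..b0 = 10010111 = 151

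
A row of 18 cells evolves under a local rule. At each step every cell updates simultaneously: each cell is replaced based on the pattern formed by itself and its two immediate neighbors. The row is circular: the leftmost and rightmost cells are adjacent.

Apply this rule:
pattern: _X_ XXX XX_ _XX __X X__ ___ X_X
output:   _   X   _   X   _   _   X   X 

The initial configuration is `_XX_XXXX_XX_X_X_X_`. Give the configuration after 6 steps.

XX_XX_X_X_X__X_XX_

_X_XXXX_XX_X_X_X__
__XXXX_XX_X_X_X__X
__XXX_XX_X_X_X____
X_XX_XX_X_X_X__XXX
_XX_XX_X_X_X___XXX
XX_XX_X_X_X__X_XX_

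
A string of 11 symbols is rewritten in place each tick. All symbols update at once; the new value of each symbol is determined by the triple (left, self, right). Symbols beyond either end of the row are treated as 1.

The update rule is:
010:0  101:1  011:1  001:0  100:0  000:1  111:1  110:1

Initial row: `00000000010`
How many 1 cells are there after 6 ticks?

9

tick 1: 01111111001
tick 2: 11111111001
tick 3: 11111111001  (fixed point — unchanged through tick 6)
count of 1: 9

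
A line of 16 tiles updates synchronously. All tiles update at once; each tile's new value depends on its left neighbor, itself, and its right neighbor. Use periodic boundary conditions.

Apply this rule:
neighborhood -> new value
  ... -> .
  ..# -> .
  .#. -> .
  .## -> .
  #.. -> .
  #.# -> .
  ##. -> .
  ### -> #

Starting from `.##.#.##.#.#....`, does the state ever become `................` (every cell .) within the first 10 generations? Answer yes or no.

yes

................
all cells are . at generation 1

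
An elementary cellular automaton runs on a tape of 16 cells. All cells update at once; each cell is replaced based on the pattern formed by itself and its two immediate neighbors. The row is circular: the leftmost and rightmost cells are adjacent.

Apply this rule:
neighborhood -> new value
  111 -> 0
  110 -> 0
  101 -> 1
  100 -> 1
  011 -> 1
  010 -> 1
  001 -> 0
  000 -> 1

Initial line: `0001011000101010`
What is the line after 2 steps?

step 1: 1101110110111111
step 2: 0011001101100000

0011001101100000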